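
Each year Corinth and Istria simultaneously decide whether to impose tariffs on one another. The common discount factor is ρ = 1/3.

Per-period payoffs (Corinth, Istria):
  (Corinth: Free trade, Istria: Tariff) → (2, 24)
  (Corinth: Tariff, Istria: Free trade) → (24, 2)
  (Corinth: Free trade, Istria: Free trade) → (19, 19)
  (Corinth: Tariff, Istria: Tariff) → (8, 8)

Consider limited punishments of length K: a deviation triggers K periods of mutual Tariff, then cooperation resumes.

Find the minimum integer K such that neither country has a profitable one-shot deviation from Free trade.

3

IC: ρ(1−ρ^K)/(1−ρ) ≥ (24−19)/(19−8) = 5/11.
With ρ = 1/3: need 1 − ρ^K ≥ 5/11·(1−1/3)/(1/3), i.e. ρ^K ≤ 0.0909.
Since (1/3)^2 = 0.1111 and (1/3)^3 = 0.0370, the smallest such K is 3.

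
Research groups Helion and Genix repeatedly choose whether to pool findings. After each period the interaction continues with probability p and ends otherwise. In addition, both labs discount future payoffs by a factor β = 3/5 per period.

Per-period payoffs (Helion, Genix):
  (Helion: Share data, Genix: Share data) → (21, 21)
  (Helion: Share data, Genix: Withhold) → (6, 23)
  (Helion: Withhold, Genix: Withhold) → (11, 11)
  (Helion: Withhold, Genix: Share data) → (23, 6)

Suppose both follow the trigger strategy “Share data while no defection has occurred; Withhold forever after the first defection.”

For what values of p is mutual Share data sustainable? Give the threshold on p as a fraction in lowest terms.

5/18

Expected continuation weight on next period's payoff is β·p = 3/5·p, which plays the role of the discount factor.
Cooperation requires 3/5·p ≥ (23−21)/(23−11) = 1/6, hence p ≥ 5/18.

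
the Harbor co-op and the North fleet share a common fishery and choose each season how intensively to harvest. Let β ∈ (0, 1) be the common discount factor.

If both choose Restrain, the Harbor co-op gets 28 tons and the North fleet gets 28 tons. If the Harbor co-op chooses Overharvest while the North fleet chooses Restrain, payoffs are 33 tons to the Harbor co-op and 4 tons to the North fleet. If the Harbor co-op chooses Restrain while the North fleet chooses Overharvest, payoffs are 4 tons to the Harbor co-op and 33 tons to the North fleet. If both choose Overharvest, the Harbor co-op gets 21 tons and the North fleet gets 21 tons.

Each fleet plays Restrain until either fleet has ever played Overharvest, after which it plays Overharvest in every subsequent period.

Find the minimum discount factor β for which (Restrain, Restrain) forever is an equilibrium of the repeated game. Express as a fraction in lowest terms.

5/12

One-period gain from deviating is 33 − 28 = 5. The loss is 28 − 21 = 7 in every subsequent period, with present value 7·β/(1−β).
Deviation is unprofitable when 7·β/(1−β) ≥ 5, i.e. β/(1−β) ≥ 5/7.
Equivalently β ≥ 5/(5+7) = 5/12.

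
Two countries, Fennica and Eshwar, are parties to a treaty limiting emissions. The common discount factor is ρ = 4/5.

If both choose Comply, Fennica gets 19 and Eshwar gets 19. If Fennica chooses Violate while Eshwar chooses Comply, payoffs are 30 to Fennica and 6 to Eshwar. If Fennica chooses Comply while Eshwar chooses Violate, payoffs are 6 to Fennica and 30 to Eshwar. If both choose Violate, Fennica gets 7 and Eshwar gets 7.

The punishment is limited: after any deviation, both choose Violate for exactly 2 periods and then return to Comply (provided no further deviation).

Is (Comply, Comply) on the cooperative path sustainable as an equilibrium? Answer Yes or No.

Yes

Comparing payoff streams over the 3 periods until play realigns: cooperate → 19(1+ρ+…+ρ^2); deviate → 30 + 7(ρ+…+ρ^2).
Cooperation is sustained iff (19−7)(ρ+…+ρ^2) ≥ 30−19.
ρ+…+ρ^2 = 4/5·(1−(4/5)^2)/(1−4/5) = 1.4400, and (30−19)/(19−7) = 0.9167.
1.4400 ≥ 0.9167, so cooperation is sustainable.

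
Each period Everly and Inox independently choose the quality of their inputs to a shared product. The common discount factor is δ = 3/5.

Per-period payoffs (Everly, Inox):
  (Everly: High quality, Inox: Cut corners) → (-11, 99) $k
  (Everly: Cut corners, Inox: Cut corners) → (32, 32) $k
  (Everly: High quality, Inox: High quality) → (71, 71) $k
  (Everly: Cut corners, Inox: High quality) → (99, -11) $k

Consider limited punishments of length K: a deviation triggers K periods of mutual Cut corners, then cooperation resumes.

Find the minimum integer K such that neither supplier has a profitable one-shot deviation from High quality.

IC: δ(1−δ^K)/(1−δ) ≥ (99−71)/(71−32) = 28/39.
With δ = 3/5: need 1 − δ^K ≥ 28/39·(1−3/5)/(3/5), i.e. δ^K ≤ 0.5214.
Since (3/5)^1 = 0.6000 and (3/5)^2 = 0.3600, the smallest such K is 2.

2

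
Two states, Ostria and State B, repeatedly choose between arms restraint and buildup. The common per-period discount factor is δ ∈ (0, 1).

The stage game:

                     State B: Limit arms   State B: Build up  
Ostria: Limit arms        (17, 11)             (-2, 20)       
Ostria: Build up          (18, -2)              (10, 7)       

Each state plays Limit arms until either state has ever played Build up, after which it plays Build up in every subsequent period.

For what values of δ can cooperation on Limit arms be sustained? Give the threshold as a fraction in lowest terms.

9/13

For Ostria: deviation gain 18−17 = 1, per-period punishment loss 17−10 = 7. IC gives δ ≥ 1/8.
For State B: gain 9, loss 4 per period, so δ ≥ 9/13.
The tighter constraint is State B's, so cooperation needs δ ≥ 9/13.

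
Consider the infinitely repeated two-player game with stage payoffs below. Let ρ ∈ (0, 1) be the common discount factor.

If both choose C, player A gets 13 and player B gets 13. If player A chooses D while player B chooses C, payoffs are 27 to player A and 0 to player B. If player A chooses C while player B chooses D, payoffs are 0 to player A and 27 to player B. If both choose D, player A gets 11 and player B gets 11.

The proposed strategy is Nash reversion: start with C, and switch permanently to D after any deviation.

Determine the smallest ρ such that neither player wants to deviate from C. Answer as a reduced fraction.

One-period gain from deviating is 27 − 13 = 14. The loss is 13 − 11 = 2 in every subsequent period, with present value 2·ρ/(1−ρ).
Deviation is unprofitable when 2·ρ/(1−ρ) ≥ 14, i.e. ρ/(1−ρ) ≥ 7.
Equivalently ρ ≥ 14/(14+2) = 7/8.

7/8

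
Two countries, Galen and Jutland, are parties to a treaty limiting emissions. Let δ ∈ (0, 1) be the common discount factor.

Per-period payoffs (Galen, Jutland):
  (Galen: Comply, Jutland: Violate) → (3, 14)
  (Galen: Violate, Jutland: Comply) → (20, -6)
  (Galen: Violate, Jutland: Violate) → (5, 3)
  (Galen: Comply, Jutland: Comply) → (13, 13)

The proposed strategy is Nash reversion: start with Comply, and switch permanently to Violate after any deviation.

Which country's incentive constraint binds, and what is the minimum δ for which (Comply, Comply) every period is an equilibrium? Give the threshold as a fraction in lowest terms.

For Galen: deviation gain 20−13 = 7, per-period punishment loss 13−5 = 8. IC gives δ ≥ 7/15.
For Jutland: gain 1, loss 10 per period, so δ ≥ 1/11.
The tighter constraint is Galen's, so cooperation needs δ ≥ 7/15.

Galen; δ ≥ 7/15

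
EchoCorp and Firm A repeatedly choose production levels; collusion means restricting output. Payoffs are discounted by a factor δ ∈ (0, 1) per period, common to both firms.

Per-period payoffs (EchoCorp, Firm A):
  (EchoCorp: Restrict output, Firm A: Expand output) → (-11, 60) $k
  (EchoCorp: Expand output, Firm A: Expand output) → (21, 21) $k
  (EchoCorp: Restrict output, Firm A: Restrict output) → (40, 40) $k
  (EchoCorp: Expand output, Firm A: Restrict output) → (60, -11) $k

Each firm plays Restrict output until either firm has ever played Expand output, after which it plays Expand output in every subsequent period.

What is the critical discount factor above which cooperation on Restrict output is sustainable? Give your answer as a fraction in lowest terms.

20/39

Cooperation forever yields 40 each period: 40/(1−δ).
Deviating yields 60 once, then 21 forever: 60 + 21δ/(1−δ).
No profitable deviation requires 40/(1−δ) ≥ 60 + 21δ/(1−δ).
Multiplying by (1−δ): 40 ≥ 60(1−δ) + 21δ = 60 − 39δ.
So 39δ ≥ 20, i.e. δ ≥ 20/39.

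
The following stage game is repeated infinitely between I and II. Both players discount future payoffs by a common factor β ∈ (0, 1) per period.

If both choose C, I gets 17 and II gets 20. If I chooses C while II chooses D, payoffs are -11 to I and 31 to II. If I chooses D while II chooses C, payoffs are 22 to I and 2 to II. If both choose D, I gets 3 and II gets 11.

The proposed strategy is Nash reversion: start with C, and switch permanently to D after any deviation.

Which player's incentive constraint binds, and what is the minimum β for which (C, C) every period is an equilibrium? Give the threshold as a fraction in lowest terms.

II; β ≥ 11/20

For I: deviation gain 22−17 = 5, per-period punishment loss 17−3 = 14. IC gives β ≥ 5/19.
For II: gain 11, loss 9 per period, so β ≥ 11/20.
The tighter constraint is II's, so cooperation needs β ≥ 11/20.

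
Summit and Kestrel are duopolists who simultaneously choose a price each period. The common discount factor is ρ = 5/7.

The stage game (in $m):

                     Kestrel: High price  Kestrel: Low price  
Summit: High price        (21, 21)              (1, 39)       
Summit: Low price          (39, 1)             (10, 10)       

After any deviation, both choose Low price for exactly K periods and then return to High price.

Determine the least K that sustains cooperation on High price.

4

Need Σ_{k=1}^{K} ρ^k ≥ (39−21)/(21−10) = 1.6364 at ρ = 5/7.
At K = 3 the sum is 1.5889 < 1.6364; at K = 4 it is 1.8492 ≥ 1.6364.
So the minimum punishment length is K = 4.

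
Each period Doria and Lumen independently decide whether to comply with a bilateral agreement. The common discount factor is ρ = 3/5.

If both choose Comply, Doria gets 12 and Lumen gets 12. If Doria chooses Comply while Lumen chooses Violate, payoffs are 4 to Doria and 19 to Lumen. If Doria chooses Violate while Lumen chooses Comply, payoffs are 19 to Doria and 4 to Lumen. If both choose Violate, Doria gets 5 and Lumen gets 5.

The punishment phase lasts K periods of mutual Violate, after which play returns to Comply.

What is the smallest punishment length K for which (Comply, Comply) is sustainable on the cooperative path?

Need Σ_{k=1}^{K} ρ^k ≥ (19−12)/(12−5) = 1.0000 at ρ = 3/5.
At K = 2 the sum is 0.9600 < 1.0000; at K = 3 it is 1.1760 ≥ 1.0000.
So the minimum punishment length is K = 3.

3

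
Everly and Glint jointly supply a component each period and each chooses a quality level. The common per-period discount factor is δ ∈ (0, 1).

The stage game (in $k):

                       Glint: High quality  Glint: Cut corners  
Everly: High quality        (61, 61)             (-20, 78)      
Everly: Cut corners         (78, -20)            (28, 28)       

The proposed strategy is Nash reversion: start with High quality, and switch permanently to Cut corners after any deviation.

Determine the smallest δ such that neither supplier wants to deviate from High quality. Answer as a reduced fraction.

One-period gain from deviating is 78 − 61 = 17. The loss is 61 − 28 = 33 in every subsequent period, with present value 33·δ/(1−δ).
Deviation is unprofitable when 33·δ/(1−δ) ≥ 17, i.e. δ/(1−δ) ≥ 17/33.
Equivalently δ ≥ 17/(17+33) = 17/50.

17/50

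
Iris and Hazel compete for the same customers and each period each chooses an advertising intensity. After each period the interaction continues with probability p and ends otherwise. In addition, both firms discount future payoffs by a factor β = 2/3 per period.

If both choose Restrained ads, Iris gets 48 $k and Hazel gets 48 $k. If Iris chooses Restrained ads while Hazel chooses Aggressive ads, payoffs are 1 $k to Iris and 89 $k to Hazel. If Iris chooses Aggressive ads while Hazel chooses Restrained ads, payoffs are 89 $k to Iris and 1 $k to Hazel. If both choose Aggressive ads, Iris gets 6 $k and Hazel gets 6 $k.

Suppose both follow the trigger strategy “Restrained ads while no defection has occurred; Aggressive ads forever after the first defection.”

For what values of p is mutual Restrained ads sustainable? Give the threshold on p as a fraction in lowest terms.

Expected continuation weight on next period's payoff is β·p = 2/3·p, which plays the role of the discount factor.
Cooperation requires 2/3·p ≥ (89−48)/(89−6) = 41/83, hence p ≥ 123/166.

123/166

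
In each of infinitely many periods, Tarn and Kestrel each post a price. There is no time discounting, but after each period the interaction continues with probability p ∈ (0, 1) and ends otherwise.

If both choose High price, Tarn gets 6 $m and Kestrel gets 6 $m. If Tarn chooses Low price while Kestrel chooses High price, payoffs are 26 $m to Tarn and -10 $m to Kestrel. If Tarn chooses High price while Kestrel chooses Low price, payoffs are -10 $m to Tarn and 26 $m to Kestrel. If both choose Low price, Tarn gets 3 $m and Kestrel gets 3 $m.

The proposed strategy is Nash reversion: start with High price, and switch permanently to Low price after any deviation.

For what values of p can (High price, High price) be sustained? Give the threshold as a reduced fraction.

Expected cooperation value is 6 + p·6 + p²·6 + … = 6/(1−p); deviation gives 26 + p·3/(1−p).
6 ≥ 26(1−p) + 3p ⇒ 23p ≥ 20 ⇒ p ≥ 20/23.

20/23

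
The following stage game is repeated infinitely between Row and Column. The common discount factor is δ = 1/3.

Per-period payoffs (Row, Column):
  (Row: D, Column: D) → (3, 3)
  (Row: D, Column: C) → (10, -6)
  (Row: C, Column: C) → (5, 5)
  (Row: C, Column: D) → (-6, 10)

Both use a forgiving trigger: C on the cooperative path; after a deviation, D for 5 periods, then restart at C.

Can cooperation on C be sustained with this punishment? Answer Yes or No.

No

A one-shot deviation gives 10 now, then 3 for 5 periods, then back to 5.
Gain from deviating: (10−5) today; loss: (5−3) in each of the next 5 periods.
No-deviation condition: (5−3)(δ+…+δ^5) ≥ 10−5, i.e. δ+…+δ^5 ≥ 5/2.
At δ = 1/3: δ+…+δ^5 = 0.4979 < 2.5000.
So cooperation is not sustainable.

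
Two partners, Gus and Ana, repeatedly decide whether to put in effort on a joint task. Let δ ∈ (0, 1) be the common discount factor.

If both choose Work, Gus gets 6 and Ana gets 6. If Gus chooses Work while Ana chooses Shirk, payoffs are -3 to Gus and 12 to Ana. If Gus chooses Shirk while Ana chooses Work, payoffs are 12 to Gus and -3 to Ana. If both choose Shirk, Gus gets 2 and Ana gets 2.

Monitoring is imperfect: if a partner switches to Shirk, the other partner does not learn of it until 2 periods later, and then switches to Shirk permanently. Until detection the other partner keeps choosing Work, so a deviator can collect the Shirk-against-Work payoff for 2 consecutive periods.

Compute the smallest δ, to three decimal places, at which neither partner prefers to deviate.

0.775

Deviating for the 2 undetected periods gains 12−6 = 6 per period over cooperation, then loses 6−2 = 4 per period forever once punishment starts.
Gain: 6(1 + δ + … + δ^1); loss: 4·δ^2/(1−δ).
No profitable deviation ⇔ 6(1−δ^2) ≤ 4·δ^2, i.e. δ^2 ≥ 6/(6+4) = 3/5.
Hence δ ≥ (3/5)^(1/2) ≈ 0.775.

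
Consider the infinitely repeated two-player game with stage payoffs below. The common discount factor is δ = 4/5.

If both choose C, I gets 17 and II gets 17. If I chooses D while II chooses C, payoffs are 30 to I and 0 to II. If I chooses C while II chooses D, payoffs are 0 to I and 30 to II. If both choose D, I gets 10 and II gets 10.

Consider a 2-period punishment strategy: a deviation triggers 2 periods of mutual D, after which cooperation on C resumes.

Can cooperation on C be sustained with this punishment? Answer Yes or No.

IC: δ+…+δ^2 ≥ (30−17)/(17−10) = 13/7.
At δ = 4/5: partial sum = 1.4400 < 1.8571. Cooperation not sustainable.

No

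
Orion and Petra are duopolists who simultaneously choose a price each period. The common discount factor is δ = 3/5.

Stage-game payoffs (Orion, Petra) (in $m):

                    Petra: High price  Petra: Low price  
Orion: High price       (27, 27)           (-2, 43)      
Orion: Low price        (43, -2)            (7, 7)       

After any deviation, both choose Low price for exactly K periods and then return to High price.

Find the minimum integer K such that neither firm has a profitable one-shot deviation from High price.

Need Σ_{k=1}^{K} δ^k ≥ (43−27)/(27−7) = 0.8000 at δ = 3/5.
At K = 1 the sum is 0.6000 < 0.8000; at K = 2 it is 0.9600 ≥ 0.8000.
So the minimum punishment length is K = 2.

2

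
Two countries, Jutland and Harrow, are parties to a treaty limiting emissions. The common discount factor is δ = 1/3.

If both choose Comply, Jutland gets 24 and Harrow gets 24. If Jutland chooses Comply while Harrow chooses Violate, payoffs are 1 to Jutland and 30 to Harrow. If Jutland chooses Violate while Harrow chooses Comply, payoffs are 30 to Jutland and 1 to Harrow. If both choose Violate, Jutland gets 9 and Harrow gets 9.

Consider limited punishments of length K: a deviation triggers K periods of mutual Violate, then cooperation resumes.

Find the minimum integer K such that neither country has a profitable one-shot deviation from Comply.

2

IC: δ(1−δ^K)/(1−δ) ≥ (30−24)/(24−9) = 2/5.
With δ = 1/3: need 1 − δ^K ≥ 2/5·(1−1/3)/(1/3), i.e. δ^K ≤ 0.2000.
Since (1/3)^1 = 0.3333 and (1/3)^2 = 0.1111, the smallest such K is 2.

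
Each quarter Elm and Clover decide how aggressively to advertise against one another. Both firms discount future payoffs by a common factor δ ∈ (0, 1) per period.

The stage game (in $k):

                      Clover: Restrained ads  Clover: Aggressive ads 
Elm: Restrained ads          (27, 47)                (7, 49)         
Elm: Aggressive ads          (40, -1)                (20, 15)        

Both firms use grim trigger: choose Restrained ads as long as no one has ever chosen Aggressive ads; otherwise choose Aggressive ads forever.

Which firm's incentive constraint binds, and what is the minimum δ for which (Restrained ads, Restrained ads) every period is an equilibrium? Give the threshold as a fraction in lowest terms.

Elm; δ ≥ 13/20

Elm's threshold: (40−27)/(40−20) = 13/20.
Clover's threshold: (49−47)/(49−15) = 1/17.
13/20 > 1/17, so Elm binds and δ* = 13/20.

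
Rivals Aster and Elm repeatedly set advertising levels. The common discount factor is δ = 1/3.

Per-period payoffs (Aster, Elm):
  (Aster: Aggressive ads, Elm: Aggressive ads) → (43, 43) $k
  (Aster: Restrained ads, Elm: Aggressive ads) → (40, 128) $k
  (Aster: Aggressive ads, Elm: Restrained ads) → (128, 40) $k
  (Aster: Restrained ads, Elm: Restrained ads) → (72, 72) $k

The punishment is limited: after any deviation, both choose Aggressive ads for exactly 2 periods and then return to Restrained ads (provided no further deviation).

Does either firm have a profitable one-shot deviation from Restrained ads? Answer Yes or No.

A one-shot deviation gives 128 now, then 43 for 2 periods, then back to 72.
Gain from deviating: (128−72) today; loss: (72−43) in each of the next 2 periods.
No-deviation condition: (72−43)(δ+…+δ^2) ≥ 128−72, i.e. δ+…+δ^2 ≥ 56/29.
At δ = 1/3: δ+…+δ^2 = 0.4444 < 1.9310.
So cooperation is not sustainable.

Yes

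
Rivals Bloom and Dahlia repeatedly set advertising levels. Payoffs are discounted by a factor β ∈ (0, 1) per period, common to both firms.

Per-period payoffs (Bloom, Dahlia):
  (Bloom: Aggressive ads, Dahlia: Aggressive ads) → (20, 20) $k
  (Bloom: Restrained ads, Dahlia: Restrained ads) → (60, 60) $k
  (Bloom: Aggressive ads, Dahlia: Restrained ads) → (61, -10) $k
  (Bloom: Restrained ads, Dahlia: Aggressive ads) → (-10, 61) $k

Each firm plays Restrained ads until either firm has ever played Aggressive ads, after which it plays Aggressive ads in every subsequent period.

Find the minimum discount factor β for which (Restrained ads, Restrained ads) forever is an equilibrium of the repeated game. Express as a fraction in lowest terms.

1/41

Under grim trigger the critical discount factor is (T−C)/(T−P) with T = 61, C = 60, P = 20.
β* = (61−60)/(61−20) = 1/41.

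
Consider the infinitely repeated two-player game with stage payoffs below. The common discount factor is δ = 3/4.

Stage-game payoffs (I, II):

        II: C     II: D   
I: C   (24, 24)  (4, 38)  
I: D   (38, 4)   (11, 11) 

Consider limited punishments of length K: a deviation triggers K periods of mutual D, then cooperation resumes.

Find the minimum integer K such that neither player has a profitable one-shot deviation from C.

2

Need Σ_{k=1}^{K} δ^k ≥ (38−24)/(24−11) = 1.0769 at δ = 3/4.
At K = 1 the sum is 0.7500 < 1.0769; at K = 2 it is 1.3125 ≥ 1.0769.
So the minimum punishment length is K = 2.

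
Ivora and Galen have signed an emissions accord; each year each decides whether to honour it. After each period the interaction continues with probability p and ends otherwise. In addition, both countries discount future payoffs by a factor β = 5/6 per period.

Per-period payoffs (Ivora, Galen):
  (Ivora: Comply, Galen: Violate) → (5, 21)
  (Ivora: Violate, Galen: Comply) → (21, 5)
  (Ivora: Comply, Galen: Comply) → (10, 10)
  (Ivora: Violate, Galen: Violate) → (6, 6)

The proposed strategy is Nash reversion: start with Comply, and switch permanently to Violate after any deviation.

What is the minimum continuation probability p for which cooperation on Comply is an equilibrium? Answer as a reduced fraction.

22/25

Expected continuation weight on next period's payoff is β·p = 5/6·p, which plays the role of the discount factor.
Cooperation requires 5/6·p ≥ (21−10)/(21−6) = 11/15, hence p ≥ 22/25.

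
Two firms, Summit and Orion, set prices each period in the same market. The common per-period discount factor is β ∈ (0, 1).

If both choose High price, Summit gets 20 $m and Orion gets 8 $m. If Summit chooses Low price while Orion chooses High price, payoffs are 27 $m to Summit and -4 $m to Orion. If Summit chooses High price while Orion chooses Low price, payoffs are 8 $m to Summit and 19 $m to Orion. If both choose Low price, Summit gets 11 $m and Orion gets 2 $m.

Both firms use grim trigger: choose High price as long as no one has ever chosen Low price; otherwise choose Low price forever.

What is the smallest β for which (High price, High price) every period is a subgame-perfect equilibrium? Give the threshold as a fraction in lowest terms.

Summit: cooperation gives 20 each period; deviation gives 27 once then 11 forever.
  20/(1−β) ≥ 27 + 11β/(1−β) ⇒ β ≥ 7/16.
Orion: cooperation gives 8 each period; deviation gives 19 once then 2 forever.
  β ≥ 11/17.
Both must hold, so the binding constraint is Orion's: β ≥ 11/17.

11/17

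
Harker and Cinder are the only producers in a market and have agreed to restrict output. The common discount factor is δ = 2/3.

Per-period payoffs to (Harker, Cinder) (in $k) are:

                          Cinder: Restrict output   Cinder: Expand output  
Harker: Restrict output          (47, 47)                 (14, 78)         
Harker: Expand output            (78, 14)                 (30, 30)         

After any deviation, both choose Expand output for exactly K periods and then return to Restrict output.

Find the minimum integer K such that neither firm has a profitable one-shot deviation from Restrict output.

6

IC: δ(1−δ^K)/(1−δ) ≥ (78−47)/(47−30) = 31/17.
With δ = 2/3: need 1 − δ^K ≥ 31/17·(1−2/3)/(2/3), i.e. δ^K ≤ 0.0882.
Since (2/3)^5 = 0.1317 and (2/3)^6 = 0.0878, the smallest such K is 6.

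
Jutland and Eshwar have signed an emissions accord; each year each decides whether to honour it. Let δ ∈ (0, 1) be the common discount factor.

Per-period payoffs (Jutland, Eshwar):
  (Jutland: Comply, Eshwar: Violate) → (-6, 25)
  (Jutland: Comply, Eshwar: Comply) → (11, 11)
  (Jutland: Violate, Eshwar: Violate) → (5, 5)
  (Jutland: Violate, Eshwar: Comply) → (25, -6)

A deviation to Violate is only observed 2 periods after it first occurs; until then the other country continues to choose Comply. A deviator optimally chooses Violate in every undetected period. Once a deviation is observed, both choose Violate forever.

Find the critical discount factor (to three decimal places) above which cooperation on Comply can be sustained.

A deviator earns 25 for 2 periods, then 5 forever; cooperating earns 11 forever. Multiplying the IC by (1−δ):
11 ≥ 25(1−δ^2) + 5δ^2, so 20·δ^2 ≥ 14 and δ^2 ≥ 7/10.
δ ≥ (7/10)^(1/2) ≈ 0.837.

0.837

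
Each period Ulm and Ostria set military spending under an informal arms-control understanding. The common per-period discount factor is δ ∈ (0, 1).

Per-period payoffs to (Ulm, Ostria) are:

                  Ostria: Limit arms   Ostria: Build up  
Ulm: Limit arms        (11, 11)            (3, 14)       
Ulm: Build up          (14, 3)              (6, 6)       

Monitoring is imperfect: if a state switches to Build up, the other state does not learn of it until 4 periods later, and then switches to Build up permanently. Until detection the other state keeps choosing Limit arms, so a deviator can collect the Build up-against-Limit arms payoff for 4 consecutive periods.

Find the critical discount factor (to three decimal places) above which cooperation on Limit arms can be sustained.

Deviating for the 4 undetected periods gains 14−11 = 3 per period over cooperation, then loses 11−6 = 5 per period forever once punishment starts.
Gain: 3(1 + δ + … + δ^3); loss: 5·δ^4/(1−δ).
No profitable deviation ⇔ 3(1−δ^4) ≤ 5·δ^4, i.e. δ^4 ≥ 3/(3+5) = 3/8.
Hence δ ≥ (3/8)^(1/4) ≈ 0.783.

0.783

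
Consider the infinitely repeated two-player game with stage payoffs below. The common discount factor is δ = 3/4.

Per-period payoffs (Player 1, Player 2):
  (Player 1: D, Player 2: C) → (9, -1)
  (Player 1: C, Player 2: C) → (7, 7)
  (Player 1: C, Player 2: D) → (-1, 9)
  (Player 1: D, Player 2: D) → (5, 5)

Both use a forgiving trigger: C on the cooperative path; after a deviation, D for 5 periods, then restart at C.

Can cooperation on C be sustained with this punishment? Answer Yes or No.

Comparing payoff streams over the 6 periods until play realigns: cooperate → 7(1+δ+…+δ^5); deviate → 9 + 5(δ+…+δ^5).
Cooperation is sustained iff (7−5)(δ+…+δ^5) ≥ 9−7.
δ+…+δ^5 = 3/4·(1−(3/4)^5)/(1−3/4) = 2.2881, and (9−7)/(7−5) = 1.0000.
2.2881 ≥ 1.0000, so cooperation is sustainable.

Yes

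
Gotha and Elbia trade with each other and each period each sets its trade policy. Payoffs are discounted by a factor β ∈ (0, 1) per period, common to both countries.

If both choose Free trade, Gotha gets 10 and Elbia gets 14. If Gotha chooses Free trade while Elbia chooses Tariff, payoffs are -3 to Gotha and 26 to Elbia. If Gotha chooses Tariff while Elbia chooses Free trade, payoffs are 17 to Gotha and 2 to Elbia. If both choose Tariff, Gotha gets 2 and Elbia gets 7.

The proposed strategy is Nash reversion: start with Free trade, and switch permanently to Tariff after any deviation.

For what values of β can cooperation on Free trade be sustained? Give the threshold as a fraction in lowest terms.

For Gotha: deviation gain 17−10 = 7, per-period punishment loss 10−2 = 8. IC gives β ≥ 7/15.
For Elbia: gain 12, loss 7 per period, so β ≥ 12/19.
The tighter constraint is Elbia's, so cooperation needs β ≥ 12/19.

12/19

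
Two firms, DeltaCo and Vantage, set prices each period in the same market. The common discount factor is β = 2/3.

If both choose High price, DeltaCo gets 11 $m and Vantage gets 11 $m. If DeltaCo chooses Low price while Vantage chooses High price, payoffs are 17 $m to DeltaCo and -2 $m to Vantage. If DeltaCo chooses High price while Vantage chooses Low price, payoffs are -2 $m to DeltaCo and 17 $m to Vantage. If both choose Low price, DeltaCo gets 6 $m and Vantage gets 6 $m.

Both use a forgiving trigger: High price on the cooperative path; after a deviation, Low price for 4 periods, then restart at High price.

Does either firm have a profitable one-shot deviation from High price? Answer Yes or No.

A one-shot deviation gives 17 now, then 6 for 4 periods, then back to 11.
Gain from deviating: (17−11) today; loss: (11−6) in each of the next 4 periods.
No-deviation condition: (11−6)(β+…+β^4) ≥ 17−11, i.e. β+…+β^4 ≥ 6/5.
At β = 2/3: β+…+β^4 = 1.6049 ≥ 1.2000.
So cooperation is sustainable.

No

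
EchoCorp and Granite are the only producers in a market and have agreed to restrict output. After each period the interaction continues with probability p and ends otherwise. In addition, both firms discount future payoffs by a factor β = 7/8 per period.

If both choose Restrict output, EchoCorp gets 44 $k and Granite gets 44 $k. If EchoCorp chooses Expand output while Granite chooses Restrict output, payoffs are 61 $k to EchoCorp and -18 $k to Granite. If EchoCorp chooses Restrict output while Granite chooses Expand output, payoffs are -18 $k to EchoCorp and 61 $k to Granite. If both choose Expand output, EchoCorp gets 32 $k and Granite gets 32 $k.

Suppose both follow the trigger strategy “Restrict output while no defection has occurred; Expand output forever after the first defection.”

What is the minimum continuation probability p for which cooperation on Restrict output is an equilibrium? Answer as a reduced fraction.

Expected continuation weight on next period's payoff is β·p = 7/8·p, which plays the role of the discount factor.
Cooperation requires 7/8·p ≥ (61−44)/(61−32) = 17/29, hence p ≥ 136/203.

136/203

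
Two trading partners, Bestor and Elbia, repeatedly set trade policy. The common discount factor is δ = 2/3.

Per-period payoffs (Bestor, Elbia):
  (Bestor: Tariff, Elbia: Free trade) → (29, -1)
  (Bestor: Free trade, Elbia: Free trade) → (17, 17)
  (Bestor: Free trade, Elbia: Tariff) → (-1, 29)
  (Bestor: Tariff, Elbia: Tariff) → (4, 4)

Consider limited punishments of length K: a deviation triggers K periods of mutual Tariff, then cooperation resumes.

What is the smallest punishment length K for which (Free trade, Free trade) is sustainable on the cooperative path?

Need Σ_{k=1}^{K} δ^k ≥ (29−17)/(17−4) = 0.9231 at δ = 2/3.
At K = 1 the sum is 0.6667 < 0.9231; at K = 2 it is 1.1111 ≥ 0.9231.
So the minimum punishment length is K = 2.

2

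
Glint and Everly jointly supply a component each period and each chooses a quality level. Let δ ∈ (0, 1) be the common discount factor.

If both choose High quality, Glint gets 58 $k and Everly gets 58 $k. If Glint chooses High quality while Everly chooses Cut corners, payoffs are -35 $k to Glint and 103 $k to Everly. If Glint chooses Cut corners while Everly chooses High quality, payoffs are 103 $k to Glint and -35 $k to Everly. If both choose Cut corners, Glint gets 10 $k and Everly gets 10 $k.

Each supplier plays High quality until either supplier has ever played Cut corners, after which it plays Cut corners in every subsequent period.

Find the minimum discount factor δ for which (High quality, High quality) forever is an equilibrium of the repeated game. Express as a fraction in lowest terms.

15/31

Cooperation forever yields 58 each period: 58/(1−δ).
Deviating yields 103 once, then 10 forever: 103 + 10δ/(1−δ).
No profitable deviation requires 58/(1−δ) ≥ 103 + 10δ/(1−δ).
Multiplying by (1−δ): 58 ≥ 103(1−δ) + 10δ = 103 − 93δ.
So 93δ ≥ 45, i.e. δ ≥ 45/93 = 15/31.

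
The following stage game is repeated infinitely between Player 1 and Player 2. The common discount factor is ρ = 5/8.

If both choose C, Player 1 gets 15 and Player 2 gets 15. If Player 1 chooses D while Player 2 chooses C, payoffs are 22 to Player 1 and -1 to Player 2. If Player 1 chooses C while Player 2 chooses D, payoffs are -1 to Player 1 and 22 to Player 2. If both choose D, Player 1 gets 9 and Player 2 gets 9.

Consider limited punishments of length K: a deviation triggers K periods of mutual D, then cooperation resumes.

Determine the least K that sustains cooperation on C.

3

IC: ρ(1−ρ^K)/(1−ρ) ≥ (22−15)/(15−9) = 7/6.
With ρ = 5/8: need 1 − ρ^K ≥ 7/6·(1−5/8)/(5/8), i.e. ρ^K ≤ 0.3000.
Since (5/8)^2 = 0.3906 and (5/8)^3 = 0.2441, the smallest such K is 3.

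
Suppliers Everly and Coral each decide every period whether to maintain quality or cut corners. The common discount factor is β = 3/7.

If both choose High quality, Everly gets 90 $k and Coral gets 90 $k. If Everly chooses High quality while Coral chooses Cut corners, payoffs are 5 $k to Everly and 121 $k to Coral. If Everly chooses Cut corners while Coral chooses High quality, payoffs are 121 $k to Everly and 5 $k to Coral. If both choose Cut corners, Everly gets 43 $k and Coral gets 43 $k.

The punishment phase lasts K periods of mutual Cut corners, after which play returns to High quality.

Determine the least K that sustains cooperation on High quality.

3

IC: β(1−β^K)/(1−β) ≥ (121−90)/(90−43) = 31/47.
With β = 3/7: need 1 − β^K ≥ 31/47·(1−3/7)/(3/7), i.e. β^K ≤ 0.1206.
Since (3/7)^2 = 0.1837 and (3/7)^3 = 0.0787, the smallest such K is 3.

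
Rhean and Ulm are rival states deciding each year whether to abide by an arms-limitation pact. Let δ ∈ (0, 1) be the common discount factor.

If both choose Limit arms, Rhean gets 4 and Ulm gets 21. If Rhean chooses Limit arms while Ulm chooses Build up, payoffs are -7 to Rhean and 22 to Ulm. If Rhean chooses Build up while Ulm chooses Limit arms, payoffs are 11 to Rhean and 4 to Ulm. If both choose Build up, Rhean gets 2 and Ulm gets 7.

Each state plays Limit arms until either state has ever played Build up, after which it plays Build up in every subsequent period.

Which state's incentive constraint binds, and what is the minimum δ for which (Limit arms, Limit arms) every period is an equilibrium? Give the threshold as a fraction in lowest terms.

Rhean; δ ≥ 7/9

Rhean: cooperation gives 4 each period; deviation gives 11 once then 2 forever.
  4/(1−δ) ≥ 11 + 2δ/(1−δ) ⇒ δ ≥ 7/9.
Ulm: cooperation gives 21 each period; deviation gives 22 once then 7 forever.
  δ ≥ 1/15.
Both must hold, so the binding constraint is Rhean's: δ ≥ 7/9.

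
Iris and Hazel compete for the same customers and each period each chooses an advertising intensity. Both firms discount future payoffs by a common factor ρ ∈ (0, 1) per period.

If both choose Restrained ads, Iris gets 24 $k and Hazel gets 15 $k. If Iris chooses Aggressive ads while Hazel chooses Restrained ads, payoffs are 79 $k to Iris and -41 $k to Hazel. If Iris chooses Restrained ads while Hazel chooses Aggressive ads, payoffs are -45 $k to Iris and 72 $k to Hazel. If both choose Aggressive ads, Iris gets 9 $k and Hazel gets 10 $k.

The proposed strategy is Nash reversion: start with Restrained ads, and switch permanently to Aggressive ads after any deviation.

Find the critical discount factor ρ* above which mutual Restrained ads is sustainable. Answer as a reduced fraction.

57/62

Iris: cooperation gives 24 each period; deviation gives 79 once then 9 forever.
  24/(1−ρ) ≥ 79 + 9ρ/(1−ρ) ⇒ ρ ≥ 55/70 = 11/14.
Hazel: cooperation gives 15 each period; deviation gives 72 once then 10 forever.
  ρ ≥ 57/62.
Both must hold, so the binding constraint is Hazel's: ρ ≥ 57/62.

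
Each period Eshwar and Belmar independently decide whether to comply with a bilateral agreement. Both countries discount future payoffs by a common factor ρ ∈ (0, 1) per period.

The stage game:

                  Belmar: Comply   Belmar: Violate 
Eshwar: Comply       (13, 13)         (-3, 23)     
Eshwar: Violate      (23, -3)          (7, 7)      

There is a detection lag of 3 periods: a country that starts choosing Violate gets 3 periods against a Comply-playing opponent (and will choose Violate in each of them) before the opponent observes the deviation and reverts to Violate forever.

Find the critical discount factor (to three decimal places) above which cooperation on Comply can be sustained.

0.855

Deviating for the 3 undetected periods gains 23−13 = 10 per period over cooperation, then loses 13−7 = 6 per period forever once punishment starts.
Gain: 10(1 + ρ + … + ρ^2); loss: 6·ρ^3/(1−ρ).
No profitable deviation ⇔ 10(1−ρ^3) ≤ 6·ρ^3, i.e. ρ^3 ≥ 10/(10+6) = 5/8.
Hence ρ ≥ (5/8)^(1/3) ≈ 0.855.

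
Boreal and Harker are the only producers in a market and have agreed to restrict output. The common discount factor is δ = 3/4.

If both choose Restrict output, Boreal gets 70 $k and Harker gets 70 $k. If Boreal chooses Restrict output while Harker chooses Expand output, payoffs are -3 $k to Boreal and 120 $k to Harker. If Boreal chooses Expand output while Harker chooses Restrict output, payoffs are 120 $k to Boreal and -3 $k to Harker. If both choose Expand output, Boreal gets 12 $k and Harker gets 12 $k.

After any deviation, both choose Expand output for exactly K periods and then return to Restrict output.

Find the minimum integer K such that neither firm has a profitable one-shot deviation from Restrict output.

Need Σ_{k=1}^{K} δ^k ≥ (120−70)/(70−12) = 0.8621 at δ = 3/4.
At K = 1 the sum is 0.7500 < 0.8621; at K = 2 it is 1.3125 ≥ 0.8621.
So the minimum punishment length is K = 2.

2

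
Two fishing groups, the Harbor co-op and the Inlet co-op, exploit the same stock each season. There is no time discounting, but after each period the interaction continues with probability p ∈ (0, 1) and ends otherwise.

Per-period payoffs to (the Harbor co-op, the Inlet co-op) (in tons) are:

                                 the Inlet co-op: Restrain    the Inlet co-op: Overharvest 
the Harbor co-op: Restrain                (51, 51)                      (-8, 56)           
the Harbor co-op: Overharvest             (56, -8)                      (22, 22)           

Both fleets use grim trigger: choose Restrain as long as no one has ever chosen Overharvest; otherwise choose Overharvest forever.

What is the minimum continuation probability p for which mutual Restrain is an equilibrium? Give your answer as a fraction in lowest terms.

With no time discounting, the continuation probability p plays the role of the discount factor.
Grim-trigger IC: 51/(1−p) ≥ 56 + 22p/(1−p) ⇒ p ≥ (56−51)/(56−22) = 5/34.

5/34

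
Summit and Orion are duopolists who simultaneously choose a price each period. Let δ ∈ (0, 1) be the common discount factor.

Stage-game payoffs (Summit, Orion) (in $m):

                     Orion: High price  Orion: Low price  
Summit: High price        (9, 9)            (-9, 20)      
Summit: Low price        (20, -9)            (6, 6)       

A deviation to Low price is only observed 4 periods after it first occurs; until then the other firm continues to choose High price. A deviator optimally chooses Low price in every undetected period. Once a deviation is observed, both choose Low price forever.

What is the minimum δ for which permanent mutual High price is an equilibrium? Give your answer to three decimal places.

0.941

A deviator earns 20 for 4 periods, then 6 forever; cooperating earns 9 forever. Multiplying the IC by (1−δ):
9 ≥ 20(1−δ^4) + 6δ^4, so 14·δ^4 ≥ 11 and δ^4 ≥ 11/14.
δ ≥ (11/14)^(1/4) ≈ 0.941.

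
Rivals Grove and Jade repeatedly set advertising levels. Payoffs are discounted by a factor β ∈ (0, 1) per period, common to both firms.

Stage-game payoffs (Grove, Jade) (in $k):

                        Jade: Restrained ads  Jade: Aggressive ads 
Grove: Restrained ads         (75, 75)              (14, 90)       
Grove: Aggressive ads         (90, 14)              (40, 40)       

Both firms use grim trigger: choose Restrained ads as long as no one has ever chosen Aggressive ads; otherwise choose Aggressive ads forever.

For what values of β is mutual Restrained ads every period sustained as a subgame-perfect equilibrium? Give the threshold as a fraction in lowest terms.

3/10

75/(1−β) ≥ 90 + 40β/(1−β)
75 ≥ 90 − 50β
β ≥ 15/50 = 3/10.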